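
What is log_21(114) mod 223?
89

Baby-step giant-step with step n = ⌈√223⌉ = 15.
Baby steps 21^j mod 223 (j:value) for j=0..14: 0:1, 1:21, 2:218, 3:118, 4:25, 5:79, 6:98, 7:51, 8:179, 9:191, 10:220, 11:160, 12:15, 13:92, 14:148.
Giant-step multiplier: 21^(-15) ≡ 21^(222-15) = 21^207 ≡ 207 (mod 223).
Giant steps γ_i = 114·207^i mod 223: γ_0=114, γ_1=183, γ_2=194, γ_3=18, γ_4=158, γ_5=148 (in table at j=14).
x = i·n + j = 5·15 + 14 = 89.
Check: 21^89 ≡ 114 (mod 223).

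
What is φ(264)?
80

264 = 2^3 × 3 × 11
φ(n) = n × ∏(1 - 1/p) for each prime p dividing n
φ(264) = 264 × (1 - 1/2) × (1 - 1/3) × (1 - 1/11) = 80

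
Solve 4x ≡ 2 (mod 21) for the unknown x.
x ≡ 11 (mod 21)

gcd(4, 21) = 1, which divides 2, so solutions exist.
Find 4^(-1) mod 21 by the extended Euclidean algorithm:
21 = 5 × 4 + 1  ⟹  1 = (1)·21 + (-5)·4
So (-5)·4 ≡ 1 (mod 21), i.e. 4^(-1) ≡ -5 ≡ 16 (mod 21).
x ≡ 16 × 2 = 32 ≡ 11 (mod 21).
Check: 4 × 11 = 44 ≡ 2 (mod 21).
Unique solution: x ≡ 11 (mod 21)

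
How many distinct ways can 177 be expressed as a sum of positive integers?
522115831195

p(n) counts ways to write n as a sum of positive integers (order ignored).
Euler's pentagonal recurrence: p(k) = p(k-1) + p(k-2) - p(k-5) - p(k-7) + p(k-12) + p(k-15) - ... (offsets j(3j∓1)/2, signs ++--, p(0)=1, p(<0)=0).
DP table for k = 0..176: p(0)=1, p(1)=1, p(2)=2, p(3)=3, p(4)=5, p(5)=7, p(6)=11, p(7)=15, p(8)=22, p(9)=30, p(10)=42, p(11)=56, p(12)=77, p(13)=101, p(14)=135, p(15)=176, p(16)=231, p(17)=297, p(18)=385, p(19)=490, p(20)=627, p(21)=792, p(22)=1002, p(23)=1255, p(24)=1575, p(25)=1958, p(26)=2436, p(27)=3010, p(28)=3718, p(29)=4565, p(30)=5604, p(31)=6842, p(32)=8349, p(33)=10143, p(34)=12310, p(35)=14883, p(36)=17977, p(37)=21637, p(38)=26015, p(39)=31185, p(40)=37338, p(41)=44583, p(42)=53174, p(43)=63261, p(44)=75175, p(45)=89134, p(46)=105558, p(47)=124754, p(48)=147273, p(49)=173525, p(50)=204226, p(51)=239943, p(52)=281589, p(53)=329931, p(54)=386155, p(55)=451276, p(56)=526823, p(57)=614154, p(58)=715220, p(59)=831820, p(60)=966467, p(61)=1121505, p(62)=1300156, p(63)=1505499, p(64)=1741630, p(65)=2012558, p(66)=2323520, p(67)=2679689, p(68)=3087735, p(69)=3554345, p(70)=4087968, p(71)=4697205, p(72)=5392783, p(73)=6185689, p(74)=7089500, p(75)=8118264, p(76)=9289091, p(77)=10619863, p(78)=12132164, p(79)=13848650, p(80)=15796476, p(81)=18004327, p(82)=20506255, p(83)=23338469, p(84)=26543660, p(85)=30167357, p(86)=34262962, p(87)=38887673, p(88)=44108109, p(89)=49995925, p(90)=56634173, p(91)=64112359, p(92)=72533807, p(93)=82010177, p(94)=92669720, p(95)=104651419, p(96)=118114304, p(97)=133230930, p(98)=150198136, p(99)=169229875, p(100)=190569292, p(101)=214481126, p(102)=241265379, p(103)=271248950, p(104)=304801365, p(105)=342325709, p(106)=384276336, p(107)=431149389, p(108)=483502844, p(109)=541946240, p(110)=607163746, p(111)=679903203, p(112)=761002156, p(113)=851376628, p(114)=952050665, p(115)=1064144451, p(116)=1188908248, p(117)=1327710076, p(118)=1482074143, p(119)=1653668665, p(120)=1844349560, p(121)=2056148051, p(122)=2291320912, p(123)=2552338241, p(124)=2841940500, p(125)=3163127352, p(126)=3519222692, p(127)=3913864295, p(128)=4351078600, p(129)=4835271870, p(130)=5371315400, p(131)=5964539504, p(132)=6620830889, p(133)=7346629512, p(134)=8149040695, p(135)=9035836076, p(136)=10015581680, p(137)=11097645016, p(138)=12292341831, p(139)=13610949895, p(140)=15065878135, p(141)=16670689208, p(142)=18440293320, p(143)=20390982757, p(144)=22540654445, p(145)=24908858009, p(146)=27517052599, p(147)=30388671978, p(148)=33549419497, p(149)=37027355200, p(150)=40853235313, p(151)=45060624582, p(152)=49686288421, p(153)=54770336324, p(154)=60356673280, p(155)=66493182097, p(156)=73232243759, p(157)=80630964769, p(158)=88751778802, p(159)=97662728555, p(160)=107438159466, p(161)=118159068427, p(162)=129913904637, p(163)=142798995930, p(164)=156919475295, p(165)=172389800255, p(166)=189334822579, p(167)=207890420102, p(168)=228204732751, p(169)=250438925115, p(170)=274768617130, p(171)=301384802048, p(172)=330495499613, p(173)=362326859895, p(174)=397125074750, p(175)=435157697830, p(176)=476715857290.
Final step: p(177) = p(176) + p(175) - p(172) - p(170) + p(165) + p(162) - p(155) - p(151) + p(142) + p(137) - p(126) - p(120) + p(107) + p(100) - p(85) - p(77) + p(60) + p(51) - p(32) - p(22) + p(1)
= 476715857290 + 435157697830 - 330495499613 - 274768617130 + 172389800255 + 129913904637 - 66493182097 - 45060624582 + 18440293320 + 11097645016 - 3519222692 - 1844349560 + 431149389 + 190569292 - 30167357 - 10619863 + 966467 + 239943 - 8349 - 1002 + 1
= 522115831195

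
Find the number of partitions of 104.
304801365

p(n) counts ways to write n as a sum of positive integers (order ignored).
Euler's pentagonal recurrence: p(k) = p(k-1) + p(k-2) - p(k-5) - p(k-7) + p(k-12) + p(k-15) - ... (offsets j(3j∓1)/2, signs ++--, p(0)=1, p(<0)=0).
DP table for k = 0..103: p(0)=1, p(1)=1, p(2)=2, p(3)=3, p(4)=5, p(5)=7, p(6)=11, p(7)=15, p(8)=22, p(9)=30, p(10)=42, p(11)=56, p(12)=77, p(13)=101, p(14)=135, p(15)=176, p(16)=231, p(17)=297, p(18)=385, p(19)=490, p(20)=627, p(21)=792, p(22)=1002, p(23)=1255, p(24)=1575, p(25)=1958, p(26)=2436, p(27)=3010, p(28)=3718, p(29)=4565, p(30)=5604, p(31)=6842, p(32)=8349, p(33)=10143, p(34)=12310, p(35)=14883, p(36)=17977, p(37)=21637, p(38)=26015, p(39)=31185, p(40)=37338, p(41)=44583, p(42)=53174, p(43)=63261, p(44)=75175, p(45)=89134, p(46)=105558, p(47)=124754, p(48)=147273, p(49)=173525, p(50)=204226, p(51)=239943, p(52)=281589, p(53)=329931, p(54)=386155, p(55)=451276, p(56)=526823, p(57)=614154, p(58)=715220, p(59)=831820, p(60)=966467, p(61)=1121505, p(62)=1300156, p(63)=1505499, p(64)=1741630, p(65)=2012558, p(66)=2323520, p(67)=2679689, p(68)=3087735, p(69)=3554345, p(70)=4087968, p(71)=4697205, p(72)=5392783, p(73)=6185689, p(74)=7089500, p(75)=8118264, p(76)=9289091, p(77)=10619863, p(78)=12132164, p(79)=13848650, p(80)=15796476, p(81)=18004327, p(82)=20506255, p(83)=23338469, p(84)=26543660, p(85)=30167357, p(86)=34262962, p(87)=38887673, p(88)=44108109, p(89)=49995925, p(90)=56634173, p(91)=64112359, p(92)=72533807, p(93)=82010177, p(94)=92669720, p(95)=104651419, p(96)=118114304, p(97)=133230930, p(98)=150198136, p(99)=169229875, p(100)=190569292, p(101)=214481126, p(102)=241265379, p(103)=271248950.
Final step: p(104) = p(103) + p(102) - p(99) - p(97) + p(92) + p(89) - p(82) - p(78) + p(69) + p(64) - p(53) - p(47) + p(34) + p(27) - p(12) - p(4)
= 271248950 + 241265379 - 169229875 - 133230930 + 72533807 + 49995925 - 20506255 - 12132164 + 3554345 + 1741630 - 329931 - 124754 + 12310 + 3010 - 77 - 5
= 304801365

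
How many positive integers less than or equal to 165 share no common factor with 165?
80

165 = 3 × 5 × 11
φ(n) = n × ∏(1 - 1/p) for each prime p dividing n
φ(165) = 165 × (1 - 1/3) × (1 - 1/5) × (1 - 1/11) = 80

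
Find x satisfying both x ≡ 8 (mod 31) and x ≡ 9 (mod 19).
256

Using Chinese Remainder Theorem:
M = 31 × 19 = 589
M1 = 19, M2 = 31
y1 = 19^(-1) mod 31 = 18
y2 = 31^(-1) mod 19 = 8
x = (8×19×18 + 9×31×8) mod 589 = 256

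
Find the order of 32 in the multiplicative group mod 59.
58

59 is prime, so ord(32) divides φ(59) = 58.
Divisors of 58: 1, 2, 29, 58.
Repeated squaring: 32^1 ≡ 32, 32^2 ≡ 21, 32^4 ≡ 28, 32^8 ≡ 17, 32^16 ≡ 53, 32^32 ≡ 36 (mod 59).
Test 32^d mod 59 for each divisor d in increasing order:
32^1 ≡ 32
32^2 ≡ 21
32^29 = 32^16·32^8·32^4·32^1 ≡ 58
32^58 = 32^32·32^16·32^8·32^2 ≡ 1  ← first divisor giving 1
The order is 58.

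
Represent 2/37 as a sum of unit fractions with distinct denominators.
1/19 + 1/703

Greedy algorithm:
2/37: ceiling(37/2) = 19, use 1/19
1/703: ceiling(703/1) = 703, use 1/703
Result: 2/37 = 1/19 + 1/703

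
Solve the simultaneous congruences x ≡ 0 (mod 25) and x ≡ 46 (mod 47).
375

Using Chinese Remainder Theorem:
M = 25 × 47 = 1175
M1 = 47, M2 = 25
y1 = 47^(-1) mod 25 = 8
y2 = 25^(-1) mod 47 = 32
x = (0×47×8 + 46×25×32) mod 1175 = 375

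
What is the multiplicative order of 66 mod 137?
136

137 is prime, so ord(66) divides φ(137) = 136.
Divisors of 136: 1, 2, 4, 8, 17, 34, 68, 136.
Repeated squaring: 66^1 ≡ 66, 66^2 ≡ 109, 66^4 ≡ 99, 66^8 ≡ 74, 66^16 ≡ 133, 66^32 ≡ 16, 66^64 ≡ 119, 66^128 ≡ 50 (mod 137).
Test 66^d mod 137 for each divisor d in increasing order:
66^1 ≡ 66
66^2 ≡ 109
66^4 ≡ 99
66^8 ≡ 74
66^17 = 66^16·66^1 ≡ 10
66^34 = 66^32·66^2 ≡ 100
66^68 = 66^64·66^4 ≡ 136
66^136 = 66^128·66^8 ≡ 1  ← first divisor giving 1
The order is 136.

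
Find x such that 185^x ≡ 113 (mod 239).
40

Baby-step giant-step with step n = ⌈√239⌉ = 16.
Baby steps 185^j mod 239 (j:value) for j=0..15: 0:1, 1:185, 2:48, 3:37, 4:153, 5:103, 6:174, 7:164, 8:226, 9:224, 10:93, 11:236, 12:162, 13:95, 14:128, 15:19.
Giant-step multiplier: 185^(-16) ≡ 185^(238-16) = 185^222 ≡ 99 (mod 239).
Giant steps γ_i = 113·99^i mod 239: γ_0=113, γ_1=193, γ_2=226 (in table at j=8).
x = i·n + j = 2·16 + 8 = 40.
Check: 185^40 ≡ 113 (mod 239).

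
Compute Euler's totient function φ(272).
128

272 = 2^4 × 17
φ(n) = n × ∏(1 - 1/p) for each prime p dividing n
φ(272) = 272 × (1 - 1/2) × (1 - 1/17) = 128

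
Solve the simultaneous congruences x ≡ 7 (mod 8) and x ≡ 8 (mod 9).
71

Using Chinese Remainder Theorem:
M = 8 × 9 = 72
M1 = 9, M2 = 8
y1 = 9^(-1) mod 8 = 1
y2 = 8^(-1) mod 9 = 8
x = (7×9×1 + 8×8×8) mod 72 = 71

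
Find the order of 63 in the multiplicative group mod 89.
88

89 is prime, so ord(63) divides φ(89) = 88.
Divisors of 88: 1, 2, 4, 8, 11, 22, 44, 88.
Repeated squaring: 63^1 ≡ 63, 63^2 ≡ 53, 63^4 ≡ 50, 63^8 ≡ 8, 63^16 ≡ 64, 63^32 ≡ 2, 63^64 ≡ 4 (mod 89).
Test 63^d mod 89 for each divisor d in increasing order:
63^1 ≡ 63
63^2 ≡ 53
63^4 ≡ 50
63^8 ≡ 8
63^11 = 63^8·63^2·63^1 ≡ 12
63^22 = 63^16·63^4·63^2 ≡ 55
63^44 = 63^32·63^8·63^4 ≡ 88
63^88 = 63^64·63^16·63^8 ≡ 1  ← first divisor giving 1
The order is 88.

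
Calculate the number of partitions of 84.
26543660

p(n) counts ways to write n as a sum of positive integers (order ignored).
Euler's pentagonal recurrence: p(k) = p(k-1) + p(k-2) - p(k-5) - p(k-7) + p(k-12) + p(k-15) - ... (offsets j(3j∓1)/2, signs ++--, p(0)=1, p(<0)=0).
DP table for k = 0..83: p(0)=1, p(1)=1, p(2)=2, p(3)=3, p(4)=5, p(5)=7, p(6)=11, p(7)=15, p(8)=22, p(9)=30, p(10)=42, p(11)=56, p(12)=77, p(13)=101, p(14)=135, p(15)=176, p(16)=231, p(17)=297, p(18)=385, p(19)=490, p(20)=627, p(21)=792, p(22)=1002, p(23)=1255, p(24)=1575, p(25)=1958, p(26)=2436, p(27)=3010, p(28)=3718, p(29)=4565, p(30)=5604, p(31)=6842, p(32)=8349, p(33)=10143, p(34)=12310, p(35)=14883, p(36)=17977, p(37)=21637, p(38)=26015, p(39)=31185, p(40)=37338, p(41)=44583, p(42)=53174, p(43)=63261, p(44)=75175, p(45)=89134, p(46)=105558, p(47)=124754, p(48)=147273, p(49)=173525, p(50)=204226, p(51)=239943, p(52)=281589, p(53)=329931, p(54)=386155, p(55)=451276, p(56)=526823, p(57)=614154, p(58)=715220, p(59)=831820, p(60)=966467, p(61)=1121505, p(62)=1300156, p(63)=1505499, p(64)=1741630, p(65)=2012558, p(66)=2323520, p(67)=2679689, p(68)=3087735, p(69)=3554345, p(70)=4087968, p(71)=4697205, p(72)=5392783, p(73)=6185689, p(74)=7089500, p(75)=8118264, p(76)=9289091, p(77)=10619863, p(78)=12132164, p(79)=13848650, p(80)=15796476, p(81)=18004327, p(82)=20506255, p(83)=23338469.
Final step: p(84) = p(83) + p(82) - p(79) - p(77) + p(72) + p(69) - p(62) - p(58) + p(49) + p(44) - p(33) - p(27) + p(14) + p(7)
= 23338469 + 20506255 - 13848650 - 10619863 + 5392783 + 3554345 - 1300156 - 715220 + 173525 + 75175 - 10143 - 3010 + 135 + 15
= 26543660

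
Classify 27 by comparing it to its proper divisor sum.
deficient

Proper divisors of 27: sum = 1 + 3 + 9 = 13
Since 13 < 27, 27 is deficient.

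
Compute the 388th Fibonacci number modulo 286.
153

Matrix identity: Q^n = [[F_(n+1), F_n], [F_n, F_(n-1)]] with Q = [[1,1],[1,0]].
n = 388 = 110000100₂. Square-and-multiply, entries mod 286:
Q^1 = [[1,1],[1,0]]
Q^3 = (Q^1)²·Q = [[3,2],[2,1]]
Q^6 = (Q^3)² = [[13,8],[8,5]]
Q^12 = (Q^6)² = [[233,144],[144,89]]
Q^24 = (Q^12)² = [[93,36],[36,57]]
Q^48 = (Q^24)² = [[221,252],[252,255]]
Q^97 = (Q^48)²·Q = [[65,233],[233,118]]
Q^194 = (Q^97)² = [[170,25],[25,145]]
Q^388 = (Q^194)² = [[67,153],[153,200]]
F_388 mod 286 = Q^388[0][1] = 153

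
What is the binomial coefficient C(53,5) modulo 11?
5

Using Lucas' theorem:
Write n=53 and k=5 in base 11:
n in base 11: [4, 9]
k in base 11: [0, 5]
C(53,5) mod 11 = ∏ C(n_i, k_i) mod 11
Digit binomials (mod 11): C(4,0) = 1; C(9,5) = 126 ≡ 5
Product: 1 × 5 = 5 ≡ 5 (mod 11)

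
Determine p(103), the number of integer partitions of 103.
271248950

p(n) counts ways to write n as a sum of positive integers (order ignored).
Euler's pentagonal recurrence: p(k) = p(k-1) + p(k-2) - p(k-5) - p(k-7) + p(k-12) + p(k-15) - ... (offsets j(3j∓1)/2, signs ++--, p(0)=1, p(<0)=0).
DP table for k = 0..102: p(0)=1, p(1)=1, p(2)=2, p(3)=3, p(4)=5, p(5)=7, p(6)=11, p(7)=15, p(8)=22, p(9)=30, p(10)=42, p(11)=56, p(12)=77, p(13)=101, p(14)=135, p(15)=176, p(16)=231, p(17)=297, p(18)=385, p(19)=490, p(20)=627, p(21)=792, p(22)=1002, p(23)=1255, p(24)=1575, p(25)=1958, p(26)=2436, p(27)=3010, p(28)=3718, p(29)=4565, p(30)=5604, p(31)=6842, p(32)=8349, p(33)=10143, p(34)=12310, p(35)=14883, p(36)=17977, p(37)=21637, p(38)=26015, p(39)=31185, p(40)=37338, p(41)=44583, p(42)=53174, p(43)=63261, p(44)=75175, p(45)=89134, p(46)=105558, p(47)=124754, p(48)=147273, p(49)=173525, p(50)=204226, p(51)=239943, p(52)=281589, p(53)=329931, p(54)=386155, p(55)=451276, p(56)=526823, p(57)=614154, p(58)=715220, p(59)=831820, p(60)=966467, p(61)=1121505, p(62)=1300156, p(63)=1505499, p(64)=1741630, p(65)=2012558, p(66)=2323520, p(67)=2679689, p(68)=3087735, p(69)=3554345, p(70)=4087968, p(71)=4697205, p(72)=5392783, p(73)=6185689, p(74)=7089500, p(75)=8118264, p(76)=9289091, p(77)=10619863, p(78)=12132164, p(79)=13848650, p(80)=15796476, p(81)=18004327, p(82)=20506255, p(83)=23338469, p(84)=26543660, p(85)=30167357, p(86)=34262962, p(87)=38887673, p(88)=44108109, p(89)=49995925, p(90)=56634173, p(91)=64112359, p(92)=72533807, p(93)=82010177, p(94)=92669720, p(95)=104651419, p(96)=118114304, p(97)=133230930, p(98)=150198136, p(99)=169229875, p(100)=190569292, p(101)=214481126, p(102)=241265379.
Final step: p(103) = p(102) + p(101) - p(98) - p(96) + p(91) + p(88) - p(81) - p(77) + p(68) + p(63) - p(52) - p(46) + p(33) + p(26) - p(11) - p(3)
= 241265379 + 214481126 - 150198136 - 118114304 + 64112359 + 44108109 - 18004327 - 10619863 + 3087735 + 1505499 - 281589 - 105558 + 10143 + 2436 - 56 - 3
= 271248950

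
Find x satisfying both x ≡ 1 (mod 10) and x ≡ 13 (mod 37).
161

Using Chinese Remainder Theorem:
M = 10 × 37 = 370
M1 = 37, M2 = 10
y1 = 37^(-1) mod 10 = 3
y2 = 10^(-1) mod 37 = 26
x = (1×37×3 + 13×10×26) mod 370 = 161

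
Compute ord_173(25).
86

173 is prime, so ord(25) divides φ(173) = 172.
Divisors of 172: 1, 2, 4, 43, 86, 172.
Repeated squaring: 25^1 ≡ 25, 25^2 ≡ 106, 25^4 ≡ 164, 25^8 ≡ 81, 25^16 ≡ 160, 25^32 ≡ 169, 25^64 ≡ 16, 25^128 ≡ 83 (mod 173).
Test 25^d mod 173 for each divisor d in increasing order:
25^1 ≡ 25
25^2 ≡ 106
25^4 ≡ 164
25^43 = 25^32·25^8·25^2·25^1 ≡ 172
25^86 = 25^64·25^16·25^4·25^2 ≡ 1  ← first divisor giving 1
The order is 86.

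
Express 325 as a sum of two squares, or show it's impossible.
1² + 18² (a=1, b=18)

Factorization: 325 = 5^2 × 13
By Fermat: n is sum of two squares iff every prime p ≡ 3 (mod 4) appears to even power.
All primes ≡ 3 (mod 4) appear to even power.
Search a = 0, 1, 2, … for 325 - a² a perfect square: first hit at a = 1: 325 - 1 = 324 = 18².
325 = 1² + 18² = 1 + 324 ✓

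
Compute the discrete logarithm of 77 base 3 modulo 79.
43

Baby-step giant-step with step n = ⌈√79⌉ = 9.
Baby steps 3^j mod 79 (j:value) for j=0..8: 0:1, 1:3, 2:9, 3:27, 4:2, 5:6, 6:18, 7:54, 8:4.
Giant-step multiplier: 3^(-9) ≡ 3^(78-9) = 3^69 ≡ 33 (mod 79).
Giant steps γ_i = 77·33^i mod 79: γ_0=77, γ_1=13, γ_2=34, γ_3=16, γ_4=54 (in table at j=7).
x = i·n + j = 4·9 + 7 = 43.
Check: 3^43 ≡ 77 (mod 79).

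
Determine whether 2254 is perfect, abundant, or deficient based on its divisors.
deficient

Proper divisors of 2254: sum = 1 + 2 + 7 + 14 + 23 + 46 + 49 + 98 + 161 + 322 + 1127 = 1850
Since 1850 < 2254, 2254 is deficient.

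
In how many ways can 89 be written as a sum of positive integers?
49995925

p(n) counts ways to write n as a sum of positive integers (order ignored).
Euler's pentagonal recurrence: p(k) = p(k-1) + p(k-2) - p(k-5) - p(k-7) + p(k-12) + p(k-15) - ... (offsets j(3j∓1)/2, signs ++--, p(0)=1, p(<0)=0).
DP table for k = 0..88: p(0)=1, p(1)=1, p(2)=2, p(3)=3, p(4)=5, p(5)=7, p(6)=11, p(7)=15, p(8)=22, p(9)=30, p(10)=42, p(11)=56, p(12)=77, p(13)=101, p(14)=135, p(15)=176, p(16)=231, p(17)=297, p(18)=385, p(19)=490, p(20)=627, p(21)=792, p(22)=1002, p(23)=1255, p(24)=1575, p(25)=1958, p(26)=2436, p(27)=3010, p(28)=3718, p(29)=4565, p(30)=5604, p(31)=6842, p(32)=8349, p(33)=10143, p(34)=12310, p(35)=14883, p(36)=17977, p(37)=21637, p(38)=26015, p(39)=31185, p(40)=37338, p(41)=44583, p(42)=53174, p(43)=63261, p(44)=75175, p(45)=89134, p(46)=105558, p(47)=124754, p(48)=147273, p(49)=173525, p(50)=204226, p(51)=239943, p(52)=281589, p(53)=329931, p(54)=386155, p(55)=451276, p(56)=526823, p(57)=614154, p(58)=715220, p(59)=831820, p(60)=966467, p(61)=1121505, p(62)=1300156, p(63)=1505499, p(64)=1741630, p(65)=2012558, p(66)=2323520, p(67)=2679689, p(68)=3087735, p(69)=3554345, p(70)=4087968, p(71)=4697205, p(72)=5392783, p(73)=6185689, p(74)=7089500, p(75)=8118264, p(76)=9289091, p(77)=10619863, p(78)=12132164, p(79)=13848650, p(80)=15796476, p(81)=18004327, p(82)=20506255, p(83)=23338469, p(84)=26543660, p(85)=30167357, p(86)=34262962, p(87)=38887673, p(88)=44108109.
Final step: p(89) = p(88) + p(87) - p(84) - p(82) + p(77) + p(74) - p(67) - p(63) + p(54) + p(49) - p(38) - p(32) + p(19) + p(12)
= 44108109 + 38887673 - 26543660 - 20506255 + 10619863 + 7089500 - 2679689 - 1505499 + 386155 + 173525 - 26015 - 8349 + 490 + 77
= 49995925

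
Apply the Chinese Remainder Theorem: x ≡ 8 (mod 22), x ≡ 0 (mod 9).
162

Using Chinese Remainder Theorem:
M = 22 × 9 = 198
M1 = 9, M2 = 22
y1 = 9^(-1) mod 22 = 5
y2 = 22^(-1) mod 9 = 7
x = (8×9×5 + 0×22×7) mod 198 = 162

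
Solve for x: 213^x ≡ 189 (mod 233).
137

Baby-step giant-step with step n = ⌈√233⌉ = 16.
Baby steps 213^j mod 233 (j:value) for j=0..15: 0:1, 1:213, 2:167, 3:155, 4:162, 5:22, 6:26, 7:179, 8:148, 9:69, 10:18, 11:106, 12:210, 13:227, 14:120, 15:163.
Giant-step multiplier: 213^(-16) ≡ 213^(232-16) = 213^216 ≡ 117 (mod 233).
Giant steps γ_i = 189·117^i mod 233: γ_0=189, γ_1=211, γ_2=222, γ_3=111, γ_4=172, γ_5=86, γ_6=43, γ_7=138, γ_8=69 (in table at j=9).
x = i·n + j = 8·16 + 9 = 137.
Check: 213^137 ≡ 189 (mod 233).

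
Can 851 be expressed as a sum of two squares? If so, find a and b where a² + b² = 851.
Not possible

Factorization: 851 = 23 × 37
By Fermat: n is sum of two squares iff every prime p ≡ 3 (mod 4) appears to even power.
Prime(s) ≡ 3 (mod 4) with odd exponent: [(23, 1)]
Therefore 851 cannot be expressed as a² + b².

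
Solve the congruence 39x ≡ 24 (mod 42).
x ≡ 6 (mod 14)

gcd(39, 42) = 3, which divides 24, so solutions exist.
Divide through by 3: 13x ≡ 8 (mod 14).
Find 13^(-1) mod 14 by the extended Euclidean algorithm:
14 = 1 × 13 + 1  ⟹  1 = (1)·14 + (-1)·13
So (-1)·13 ≡ 1 (mod 14), i.e. 13^(-1) ≡ -1 ≡ 13 (mod 14).
x ≡ 13 × 8 = 104 ≡ 6 (mod 14).
Check: 39 × 6 = 234 ≡ 24 (mod 42).
x ≡ 6 (mod 14), giving 3 solutions mod 42.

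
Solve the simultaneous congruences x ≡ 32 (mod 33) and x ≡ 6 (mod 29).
296

Using Chinese Remainder Theorem:
M = 33 × 29 = 957
M1 = 29, M2 = 33
y1 = 29^(-1) mod 33 = 8
y2 = 33^(-1) mod 29 = 22
x = (32×29×8 + 6×33×22) mod 957 = 296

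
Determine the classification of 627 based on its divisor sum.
deficient

Proper divisors of 627: sum = 1 + 3 + 11 + 19 + 33 + 57 + 209 = 333
Since 333 < 627, 627 is deficient.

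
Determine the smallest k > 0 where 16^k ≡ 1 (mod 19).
9

19 is prime, so ord(16) divides φ(19) = 18.
Divisors of 18: 1, 2, 3, 6, 9, 18.
Repeated squaring: 16^1 ≡ 16, 16^2 ≡ 9, 16^4 ≡ 5, 16^8 ≡ 6, 16^16 ≡ 17 (mod 19).
Test 16^d mod 19 for each divisor d in increasing order:
16^1 ≡ 16
16^2 ≡ 9
16^3 = 16^2·16^1 ≡ 11
16^6 = 16^4·16^2 ≡ 7
16^9 = 16^8·16^1 ≡ 1  ← first divisor giving 1
The order is 9.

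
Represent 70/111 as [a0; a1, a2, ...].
[0; 1, 1, 1, 2, 2, 2, 2]

Euclidean algorithm steps:
70 = 0 × 111 + 70
111 = 1 × 70 + 41
70 = 1 × 41 + 29
41 = 1 × 29 + 12
29 = 2 × 12 + 5
12 = 2 × 5 + 2
5 = 2 × 2 + 1
2 = 2 × 1 + 0
Continued fraction: [0; 1, 1, 1, 2, 2, 2, 2]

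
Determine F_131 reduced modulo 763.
317

Matrix identity: Q^n = [[F_(n+1), F_n], [F_n, F_(n-1)]] with Q = [[1,1],[1,0]].
n = 131 = 10000011₂. Square-and-multiply, entries mod 763:
Q^1 = [[1,1],[1,0]]
Q^2 = (Q^1)² = [[2,1],[1,1]]
Q^4 = (Q^2)² = [[5,3],[3,2]]
Q^8 = (Q^4)² = [[34,21],[21,13]]
Q^16 = (Q^8)² = [[71,224],[224,610]]
Q^32 = (Q^16)² = [[281,707],[707,337]]
Q^65 = (Q^32)²·Q = [[183,456],[456,490]]
Q^131 = (Q^65)²·Q = [[479,317],[317,162]]
F_131 mod 763 = Q^131[0][1] = 317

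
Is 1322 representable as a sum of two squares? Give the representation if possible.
19² + 31² (a=19, b=31)

Factorization: 1322 = 2 × 661
By Fermat: n is sum of two squares iff every prime p ≡ 3 (mod 4) appears to even power.
All primes ≡ 3 (mod 4) appear to even power.
Search a = 0, 1, 2, … for 1322 - a² a perfect square: first hit at a = 19: 1322 - 361 = 961 = 31².
1322 = 19² + 31² = 361 + 961 ✓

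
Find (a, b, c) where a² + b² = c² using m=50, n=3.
(2491, 300, 2509)

Euclid's formula: a = m² - n², b = 2mn, c = m² + n²
m = 50, n = 3
a = 50² - 3² = 2500 - 9 = 2491
b = 2 × 50 × 3 = 300
c = 50² + 3² = 2500 + 9 = 2509
Verification: 2491² + 300² = 6205081 + 90000 = 6295081 = 2509² ✓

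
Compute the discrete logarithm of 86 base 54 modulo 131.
115

Baby-step giant-step with step n = ⌈√131⌉ = 12.
Baby steps 54^j mod 131 (j:value) for j=0..11: 0:1, 1:54, 2:34, 3:2, 4:108, 5:68, 6:4, 7:85, 8:5, 9:8, 10:39, 11:10.
Giant-step multiplier: 54^(-12) ≡ 54^(130-12) = 54^118 ≡ 41 (mod 131).
Giant steps γ_i = 86·41^i mod 131: γ_0=86, γ_1=120, γ_2=73, γ_3=111, γ_4=97, γ_5=47, γ_6=93, γ_7=14, γ_8=50, γ_9=85 (in table at j=7).
x = i·n + j = 9·12 + 7 = 115.
Check: 54^115 ≡ 86 (mod 131).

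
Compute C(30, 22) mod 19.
13

Using Lucas' theorem:
Write n=30 and k=22 in base 19:
n in base 19: [1, 11]
k in base 19: [1, 3]
C(30,22) mod 19 = ∏ C(n_i, k_i) mod 19
Digit binomials (mod 19): C(1,1) = 1; C(11,3) = 165 ≡ 13
Product: 1 × 13 = 13 ≡ 13 (mod 19)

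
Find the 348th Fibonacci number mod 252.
144

Matrix identity: Q^n = [[F_(n+1), F_n], [F_n, F_(n-1)]] with Q = [[1,1],[1,0]].
n = 348 = 101011100₂. Square-and-multiply, entries mod 252:
Q^1 = [[1,1],[1,0]]
Q^2 = (Q^1)² = [[2,1],[1,1]]
Q^5 = (Q^2)²·Q = [[8,5],[5,3]]
Q^10 = (Q^5)² = [[89,55],[55,34]]
Q^21 = (Q^10)²·Q = [[71,110],[110,213]]
Q^43 = (Q^21)²·Q = [[249,5],[5,244]]
Q^87 = (Q^43)²·Q = [[231,34],[34,197]]
Q^174 = (Q^87)² = [[85,188],[188,149]]
Q^348 = (Q^174)² = [[233,144],[144,89]]
F_348 mod 252 = Q^348[0][1] = 144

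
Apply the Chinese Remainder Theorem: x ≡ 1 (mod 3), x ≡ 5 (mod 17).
22

Using Chinese Remainder Theorem:
M = 3 × 17 = 51
M1 = 17, M2 = 3
y1 = 17^(-1) mod 3 = 2
y2 = 3^(-1) mod 17 = 6
x = (1×17×2 + 5×3×6) mod 51 = 22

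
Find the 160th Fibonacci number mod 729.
474

Matrix identity: Q^n = [[F_(n+1), F_n], [F_n, F_(n-1)]] with Q = [[1,1],[1,0]].
n = 160 = 10100000₂. Square-and-multiply, entries mod 729:
Q^1 = [[1,1],[1,0]]
Q^2 = (Q^1)² = [[2,1],[1,1]]
Q^5 = (Q^2)²·Q = [[8,5],[5,3]]
Q^10 = (Q^5)² = [[89,55],[55,34]]
Q^20 = (Q^10)² = [[11,204],[204,536]]
Q^40 = (Q^20)² = [[184,51],[51,133]]
Q^80 = (Q^40)² = [[7,129],[129,607]]
Q^160 = (Q^80)² = [[652,474],[474,178]]
F_160 mod 729 = Q^160[0][1] = 474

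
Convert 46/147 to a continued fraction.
[0; 3, 5, 9]

Euclidean algorithm steps:
46 = 0 × 147 + 46
147 = 3 × 46 + 9
46 = 5 × 9 + 1
9 = 9 × 1 + 0
Continued fraction: [0; 3, 5, 9]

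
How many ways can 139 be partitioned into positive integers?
13610949895

p(n) counts ways to write n as a sum of positive integers (order ignored).
Euler's pentagonal recurrence: p(k) = p(k-1) + p(k-2) - p(k-5) - p(k-7) + p(k-12) + p(k-15) - ... (offsets j(3j∓1)/2, signs ++--, p(0)=1, p(<0)=0).
DP table for k = 0..138: p(0)=1, p(1)=1, p(2)=2, p(3)=3, p(4)=5, p(5)=7, p(6)=11, p(7)=15, p(8)=22, p(9)=30, p(10)=42, p(11)=56, p(12)=77, p(13)=101, p(14)=135, p(15)=176, p(16)=231, p(17)=297, p(18)=385, p(19)=490, p(20)=627, p(21)=792, p(22)=1002, p(23)=1255, p(24)=1575, p(25)=1958, p(26)=2436, p(27)=3010, p(28)=3718, p(29)=4565, p(30)=5604, p(31)=6842, p(32)=8349, p(33)=10143, p(34)=12310, p(35)=14883, p(36)=17977, p(37)=21637, p(38)=26015, p(39)=31185, p(40)=37338, p(41)=44583, p(42)=53174, p(43)=63261, p(44)=75175, p(45)=89134, p(46)=105558, p(47)=124754, p(48)=147273, p(49)=173525, p(50)=204226, p(51)=239943, p(52)=281589, p(53)=329931, p(54)=386155, p(55)=451276, p(56)=526823, p(57)=614154, p(58)=715220, p(59)=831820, p(60)=966467, p(61)=1121505, p(62)=1300156, p(63)=1505499, p(64)=1741630, p(65)=2012558, p(66)=2323520, p(67)=2679689, p(68)=3087735, p(69)=3554345, p(70)=4087968, p(71)=4697205, p(72)=5392783, p(73)=6185689, p(74)=7089500, p(75)=8118264, p(76)=9289091, p(77)=10619863, p(78)=12132164, p(79)=13848650, p(80)=15796476, p(81)=18004327, p(82)=20506255, p(83)=23338469, p(84)=26543660, p(85)=30167357, p(86)=34262962, p(87)=38887673, p(88)=44108109, p(89)=49995925, p(90)=56634173, p(91)=64112359, p(92)=72533807, p(93)=82010177, p(94)=92669720, p(95)=104651419, p(96)=118114304, p(97)=133230930, p(98)=150198136, p(99)=169229875, p(100)=190569292, p(101)=214481126, p(102)=241265379, p(103)=271248950, p(104)=304801365, p(105)=342325709, p(106)=384276336, p(107)=431149389, p(108)=483502844, p(109)=541946240, p(110)=607163746, p(111)=679903203, p(112)=761002156, p(113)=851376628, p(114)=952050665, p(115)=1064144451, p(116)=1188908248, p(117)=1327710076, p(118)=1482074143, p(119)=1653668665, p(120)=1844349560, p(121)=2056148051, p(122)=2291320912, p(123)=2552338241, p(124)=2841940500, p(125)=3163127352, p(126)=3519222692, p(127)=3913864295, p(128)=4351078600, p(129)=4835271870, p(130)=5371315400, p(131)=5964539504, p(132)=6620830889, p(133)=7346629512, p(134)=8149040695, p(135)=9035836076, p(136)=10015581680, p(137)=11097645016, p(138)=12292341831.
Final step: p(139) = p(138) + p(137) - p(134) - p(132) + p(127) + p(124) - p(117) - p(113) + p(104) + p(99) - p(88) - p(82) + p(69) + p(62) - p(47) - p(39) + p(22) + p(13)
= 12292341831 + 11097645016 - 8149040695 - 6620830889 + 3913864295 + 2841940500 - 1327710076 - 851376628 + 304801365 + 169229875 - 44108109 - 20506255 + 3554345 + 1300156 - 124754 - 31185 + 1002 + 101
= 13610949895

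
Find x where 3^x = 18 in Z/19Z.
9

Baby-step giant-step with step n = ⌈√19⌉ = 5.
Baby steps 3^j mod 19 (j:value) for j=0..4: 0:1, 1:3, 2:9, 3:8, 4:5.
Giant-step multiplier: 3^(-5) ≡ 3^(18-5) = 3^13 ≡ 14 (mod 19).
Giant steps γ_i = 18·14^i mod 19: γ_0=18, γ_1=5 (in table at j=4).
x = i·n + j = 1·5 + 4 = 9.
Check: 3^9 ≡ 18 (mod 19).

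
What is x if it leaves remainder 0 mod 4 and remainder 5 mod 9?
32

Using Chinese Remainder Theorem:
M = 4 × 9 = 36
M1 = 9, M2 = 4
y1 = 9^(-1) mod 4 = 1
y2 = 4^(-1) mod 9 = 7
x = (0×9×1 + 5×4×7) mod 36 = 32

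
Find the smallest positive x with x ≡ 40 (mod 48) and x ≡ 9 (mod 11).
328

Using Chinese Remainder Theorem:
M = 48 × 11 = 528
M1 = 11, M2 = 48
y1 = 11^(-1) mod 48 = 35
y2 = 48^(-1) mod 11 = 3
x = (40×11×35 + 9×48×3) mod 528 = 328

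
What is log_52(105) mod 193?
45

Baby-step giant-step with step n = ⌈√193⌉ = 14.
Baby steps 52^j mod 193 (j:value) for j=0..13: 0:1, 1:52, 2:2, 3:104, 4:4, 5:15, 6:8, 7:30, 8:16, 9:60, 10:32, 11:120, 12:64, 13:47.
Giant-step multiplier: 52^(-14) ≡ 52^(192-14) = 52^178 ≡ 95 (mod 193).
Giant steps γ_i = 105·95^i mod 193: γ_0=105, γ_1=132, γ_2=188, γ_3=104 (in table at j=3).
x = i·n + j = 3·14 + 3 = 45.
Check: 52^45 ≡ 105 (mod 193).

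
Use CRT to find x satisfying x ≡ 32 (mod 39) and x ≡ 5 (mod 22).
71

Using Chinese Remainder Theorem:
M = 39 × 22 = 858
M1 = 22, M2 = 39
y1 = 22^(-1) mod 39 = 16
y2 = 39^(-1) mod 22 = 13
x = (32×22×16 + 5×39×13) mod 858 = 71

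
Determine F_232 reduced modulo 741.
645

Matrix identity: Q^n = [[F_(n+1), F_n], [F_n, F_(n-1)]] with Q = [[1,1],[1,0]].
n = 232 = 11101000₂. Square-and-multiply, entries mod 741:
Q^1 = [[1,1],[1,0]]
Q^3 = (Q^1)²·Q = [[3,2],[2,1]]
Q^7 = (Q^3)²·Q = [[21,13],[13,8]]
Q^14 = (Q^7)² = [[610,377],[377,233]]
Q^29 = (Q^14)²·Q = [[638,716],[716,663]]
Q^58 = (Q^29)² = [[119,79],[79,40]]
Q^116 = (Q^58)² = [[395,705],[705,431]]
Q^232 = (Q^116)² = [[229,645],[645,325]]
F_232 mod 741 = Q^232[0][1] = 645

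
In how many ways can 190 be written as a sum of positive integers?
1667727404093

p(n) counts ways to write n as a sum of positive integers (order ignored).
Euler's pentagonal recurrence: p(k) = p(k-1) + p(k-2) - p(k-5) - p(k-7) + p(k-12) + p(k-15) - ... (offsets j(3j∓1)/2, signs ++--, p(0)=1, p(<0)=0).
DP table for k = 0..189: p(0)=1, p(1)=1, p(2)=2, p(3)=3, p(4)=5, p(5)=7, p(6)=11, p(7)=15, p(8)=22, p(9)=30, p(10)=42, p(11)=56, p(12)=77, p(13)=101, p(14)=135, p(15)=176, p(16)=231, p(17)=297, p(18)=385, p(19)=490, p(20)=627, p(21)=792, p(22)=1002, p(23)=1255, p(24)=1575, p(25)=1958, p(26)=2436, p(27)=3010, p(28)=3718, p(29)=4565, p(30)=5604, p(31)=6842, p(32)=8349, p(33)=10143, p(34)=12310, p(35)=14883, p(36)=17977, p(37)=21637, p(38)=26015, p(39)=31185, p(40)=37338, p(41)=44583, p(42)=53174, p(43)=63261, p(44)=75175, p(45)=89134, p(46)=105558, p(47)=124754, p(48)=147273, p(49)=173525, p(50)=204226, p(51)=239943, p(52)=281589, p(53)=329931, p(54)=386155, p(55)=451276, p(56)=526823, p(57)=614154, p(58)=715220, p(59)=831820, p(60)=966467, p(61)=1121505, p(62)=1300156, p(63)=1505499, p(64)=1741630, p(65)=2012558, p(66)=2323520, p(67)=2679689, p(68)=3087735, p(69)=3554345, p(70)=4087968, p(71)=4697205, p(72)=5392783, p(73)=6185689, p(74)=7089500, p(75)=8118264, p(76)=9289091, p(77)=10619863, p(78)=12132164, p(79)=13848650, p(80)=15796476, p(81)=18004327, p(82)=20506255, p(83)=23338469, p(84)=26543660, p(85)=30167357, p(86)=34262962, p(87)=38887673, p(88)=44108109, p(89)=49995925, p(90)=56634173, p(91)=64112359, p(92)=72533807, p(93)=82010177, p(94)=92669720, p(95)=104651419, p(96)=118114304, p(97)=133230930, p(98)=150198136, p(99)=169229875, p(100)=190569292, p(101)=214481126, p(102)=241265379, p(103)=271248950, p(104)=304801365, p(105)=342325709, p(106)=384276336, p(107)=431149389, p(108)=483502844, p(109)=541946240, p(110)=607163746, p(111)=679903203, p(112)=761002156, p(113)=851376628, p(114)=952050665, p(115)=1064144451, p(116)=1188908248, p(117)=1327710076, p(118)=1482074143, p(119)=1653668665, p(120)=1844349560, p(121)=2056148051, p(122)=2291320912, p(123)=2552338241, p(124)=2841940500, p(125)=3163127352, p(126)=3519222692, p(127)=3913864295, p(128)=4351078600, p(129)=4835271870, p(130)=5371315400, p(131)=5964539504, p(132)=6620830889, p(133)=7346629512, p(134)=8149040695, p(135)=9035836076, p(136)=10015581680, p(137)=11097645016, p(138)=12292341831, p(139)=13610949895, p(140)=15065878135, p(141)=16670689208, p(142)=18440293320, p(143)=20390982757, p(144)=22540654445, p(145)=24908858009, p(146)=27517052599, p(147)=30388671978, p(148)=33549419497, p(149)=37027355200, p(150)=40853235313, p(151)=45060624582, p(152)=49686288421, p(153)=54770336324, p(154)=60356673280, p(155)=66493182097, p(156)=73232243759, p(157)=80630964769, p(158)=88751778802, p(159)=97662728555, p(160)=107438159466, p(161)=118159068427, p(162)=129913904637, p(163)=142798995930, p(164)=156919475295, p(165)=172389800255, p(166)=189334822579, p(167)=207890420102, p(168)=228204732751, p(169)=250438925115, p(170)=274768617130, p(171)=301384802048, p(172)=330495499613, p(173)=362326859895, p(174)=397125074750, p(175)=435157697830, p(176)=476715857290, p(177)=522115831195, p(178)=571701605655, p(179)=625846753120, p(180)=684957390936, p(181)=749474411781, p(182)=819876908323, p(183)=896684817527, p(184)=980462880430, p(185)=1071823774337, p(186)=1171432692373, p(187)=1280011042268, p(188)=1398341745571, p(189)=1527273599625.
Final step: p(190) = p(189) + p(188) - p(185) - p(183) + p(178) + p(175) - p(168) - p(164) + p(155) + p(150) - p(139) - p(133) + p(120) + p(113) - p(98) - p(90) + p(73) + p(64) - p(45) - p(35) + p(14) + p(3)
= 1527273599625 + 1398341745571 - 1071823774337 - 896684817527 + 571701605655 + 435157697830 - 228204732751 - 156919475295 + 66493182097 + 40853235313 - 13610949895 - 7346629512 + 1844349560 + 851376628 - 150198136 - 56634173 + 6185689 + 1741630 - 89134 - 14883 + 135 + 3
= 1667727404093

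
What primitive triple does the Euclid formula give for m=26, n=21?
(235, 1092, 1117)

Euclid's formula: a = m² - n², b = 2mn, c = m² + n²
m = 26, n = 21
a = 26² - 21² = 676 - 441 = 235
b = 2 × 26 × 21 = 1092
c = 26² + 21² = 676 + 441 = 1117
Verification: 235² + 1092² = 55225 + 1192464 = 1247689 = 1117² ✓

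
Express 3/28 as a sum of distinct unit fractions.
1/10 + 1/140

Greedy algorithm:
3/28: ceiling(28/3) = 10, use 1/10
1/140: ceiling(140/1) = 140, use 1/140
Result: 3/28 = 1/10 + 1/140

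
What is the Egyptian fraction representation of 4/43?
1/11 + 1/473

Greedy algorithm:
4/43: ceiling(43/4) = 11, use 1/11
1/473: ceiling(473/1) = 473, use 1/473
Result: 4/43 = 1/11 + 1/473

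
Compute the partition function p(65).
2012558

p(n) counts ways to write n as a sum of positive integers (order ignored).
Euler's pentagonal recurrence: p(k) = p(k-1) + p(k-2) - p(k-5) - p(k-7) + p(k-12) + p(k-15) - ... (offsets j(3j∓1)/2, signs ++--, p(0)=1, p(<0)=0).
DP table for k = 0..64: p(0)=1, p(1)=1, p(2)=2, p(3)=3, p(4)=5, p(5)=7, p(6)=11, p(7)=15, p(8)=22, p(9)=30, p(10)=42, p(11)=56, p(12)=77, p(13)=101, p(14)=135, p(15)=176, p(16)=231, p(17)=297, p(18)=385, p(19)=490, p(20)=627, p(21)=792, p(22)=1002, p(23)=1255, p(24)=1575, p(25)=1958, p(26)=2436, p(27)=3010, p(28)=3718, p(29)=4565, p(30)=5604, p(31)=6842, p(32)=8349, p(33)=10143, p(34)=12310, p(35)=14883, p(36)=17977, p(37)=21637, p(38)=26015, p(39)=31185, p(40)=37338, p(41)=44583, p(42)=53174, p(43)=63261, p(44)=75175, p(45)=89134, p(46)=105558, p(47)=124754, p(48)=147273, p(49)=173525, p(50)=204226, p(51)=239943, p(52)=281589, p(53)=329931, p(54)=386155, p(55)=451276, p(56)=526823, p(57)=614154, p(58)=715220, p(59)=831820, p(60)=966467, p(61)=1121505, p(62)=1300156, p(63)=1505499, p(64)=1741630.
Final step: p(65) = p(64) + p(63) - p(60) - p(58) + p(53) + p(50) - p(43) - p(39) + p(30) + p(25) - p(14) - p(8)
= 1741630 + 1505499 - 966467 - 715220 + 329931 + 204226 - 63261 - 31185 + 5604 + 1958 - 135 - 22
= 2012558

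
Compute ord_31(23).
10

31 is prime, so ord(23) divides φ(31) = 30.
Divisors of 30: 1, 2, 3, 5, 6, 10, 15, 30.
Repeated squaring: 23^1 ≡ 23, 23^2 ≡ 2, 23^4 ≡ 4, 23^8 ≡ 16, 23^16 ≡ 8 (mod 31).
Test 23^d mod 31 for each divisor d in increasing order:
23^1 ≡ 23
23^2 ≡ 2
23^3 = 23^2·23^1 ≡ 15
23^5 = 23^4·23^1 ≡ 30
23^6 = 23^4·23^2 ≡ 8
23^10 = 23^8·23^2 ≡ 1  ← first divisor giving 1
The order is 10.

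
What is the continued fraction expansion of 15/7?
[2; 7]

Euclidean algorithm steps:
15 = 2 × 7 + 1
7 = 7 × 1 + 0
Continued fraction: [2; 7]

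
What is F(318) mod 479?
380

Matrix identity: Q^n = [[F_(n+1), F_n], [F_n, F_(n-1)]] with Q = [[1,1],[1,0]].
n = 318 = 100111110₂. Square-and-multiply, entries mod 479:
Q^1 = [[1,1],[1,0]]
Q^2 = (Q^1)² = [[2,1],[1,1]]
Q^4 = (Q^2)² = [[5,3],[3,2]]
Q^9 = (Q^4)²·Q = [[55,34],[34,21]]
Q^19 = (Q^9)²·Q = [[59,349],[349,189]]
Q^39 = (Q^19)²·Q = [[116,263],[263,332]]
Q^79 = (Q^39)²·Q = [[227,237],[237,469]]
Q^159 = (Q^79)²·Q = [[99,402],[402,176]]
Q^318 = (Q^159)² = [[402,380],[380,22]]
F_318 mod 479 = Q^318[0][1] = 380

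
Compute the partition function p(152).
49686288421

p(n) counts ways to write n as a sum of positive integers (order ignored).
Euler's pentagonal recurrence: p(k) = p(k-1) + p(k-2) - p(k-5) - p(k-7) + p(k-12) + p(k-15) - ... (offsets j(3j∓1)/2, signs ++--, p(0)=1, p(<0)=0).
DP table for k = 0..151: p(0)=1, p(1)=1, p(2)=2, p(3)=3, p(4)=5, p(5)=7, p(6)=11, p(7)=15, p(8)=22, p(9)=30, p(10)=42, p(11)=56, p(12)=77, p(13)=101, p(14)=135, p(15)=176, p(16)=231, p(17)=297, p(18)=385, p(19)=490, p(20)=627, p(21)=792, p(22)=1002, p(23)=1255, p(24)=1575, p(25)=1958, p(26)=2436, p(27)=3010, p(28)=3718, p(29)=4565, p(30)=5604, p(31)=6842, p(32)=8349, p(33)=10143, p(34)=12310, p(35)=14883, p(36)=17977, p(37)=21637, p(38)=26015, p(39)=31185, p(40)=37338, p(41)=44583, p(42)=53174, p(43)=63261, p(44)=75175, p(45)=89134, p(46)=105558, p(47)=124754, p(48)=147273, p(49)=173525, p(50)=204226, p(51)=239943, p(52)=281589, p(53)=329931, p(54)=386155, p(55)=451276, p(56)=526823, p(57)=614154, p(58)=715220, p(59)=831820, p(60)=966467, p(61)=1121505, p(62)=1300156, p(63)=1505499, p(64)=1741630, p(65)=2012558, p(66)=2323520, p(67)=2679689, p(68)=3087735, p(69)=3554345, p(70)=4087968, p(71)=4697205, p(72)=5392783, p(73)=6185689, p(74)=7089500, p(75)=8118264, p(76)=9289091, p(77)=10619863, p(78)=12132164, p(79)=13848650, p(80)=15796476, p(81)=18004327, p(82)=20506255, p(83)=23338469, p(84)=26543660, p(85)=30167357, p(86)=34262962, p(87)=38887673, p(88)=44108109, p(89)=49995925, p(90)=56634173, p(91)=64112359, p(92)=72533807, p(93)=82010177, p(94)=92669720, p(95)=104651419, p(96)=118114304, p(97)=133230930, p(98)=150198136, p(99)=169229875, p(100)=190569292, p(101)=214481126, p(102)=241265379, p(103)=271248950, p(104)=304801365, p(105)=342325709, p(106)=384276336, p(107)=431149389, p(108)=483502844, p(109)=541946240, p(110)=607163746, p(111)=679903203, p(112)=761002156, p(113)=851376628, p(114)=952050665, p(115)=1064144451, p(116)=1188908248, p(117)=1327710076, p(118)=1482074143, p(119)=1653668665, p(120)=1844349560, p(121)=2056148051, p(122)=2291320912, p(123)=2552338241, p(124)=2841940500, p(125)=3163127352, p(126)=3519222692, p(127)=3913864295, p(128)=4351078600, p(129)=4835271870, p(130)=5371315400, p(131)=5964539504, p(132)=6620830889, p(133)=7346629512, p(134)=8149040695, p(135)=9035836076, p(136)=10015581680, p(137)=11097645016, p(138)=12292341831, p(139)=13610949895, p(140)=15065878135, p(141)=16670689208, p(142)=18440293320, p(143)=20390982757, p(144)=22540654445, p(145)=24908858009, p(146)=27517052599, p(147)=30388671978, p(148)=33549419497, p(149)=37027355200, p(150)=40853235313, p(151)=45060624582.
Final step: p(152) = p(151) + p(150) - p(147) - p(145) + p(140) + p(137) - p(130) - p(126) + p(117) + p(112) - p(101) - p(95) + p(82) + p(75) - p(60) - p(52) + p(35) + p(26) - p(7)
= 45060624582 + 40853235313 - 30388671978 - 24908858009 + 15065878135 + 11097645016 - 5371315400 - 3519222692 + 1327710076 + 761002156 - 214481126 - 104651419 + 20506255 + 8118264 - 966467 - 281589 + 14883 + 2436 - 15
= 49686288421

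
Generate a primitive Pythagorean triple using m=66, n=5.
(4331, 660, 4381)

Euclid's formula: a = m² - n², b = 2mn, c = m² + n²
m = 66, n = 5
a = 66² - 5² = 4356 - 25 = 4331
b = 2 × 66 × 5 = 660
c = 66² + 5² = 4356 + 25 = 4381
Verification: 4331² + 660² = 18757561 + 435600 = 19193161 = 4381² ✓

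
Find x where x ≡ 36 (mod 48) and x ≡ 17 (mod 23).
132

Using Chinese Remainder Theorem:
M = 48 × 23 = 1104
M1 = 23, M2 = 48
y1 = 23^(-1) mod 48 = 23
y2 = 48^(-1) mod 23 = 12
x = (36×23×23 + 17×48×12) mod 1104 = 132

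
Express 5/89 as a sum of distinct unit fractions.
1/18 + 1/1602

Greedy algorithm:
5/89: ceiling(89/5) = 18, use 1/18
1/1602: ceiling(1602/1) = 1602, use 1/1602
Result: 5/89 = 1/18 + 1/1602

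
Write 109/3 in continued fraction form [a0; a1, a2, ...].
[36; 3]

Euclidean algorithm steps:
109 = 36 × 3 + 1
3 = 3 × 1 + 0
Continued fraction: [36; 3]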